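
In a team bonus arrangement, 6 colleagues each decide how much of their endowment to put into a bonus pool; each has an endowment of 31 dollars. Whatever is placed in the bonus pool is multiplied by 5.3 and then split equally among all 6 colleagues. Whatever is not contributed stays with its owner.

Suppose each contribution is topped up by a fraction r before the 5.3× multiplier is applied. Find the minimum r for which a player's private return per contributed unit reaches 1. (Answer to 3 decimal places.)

0.132

With matching at rate r, one contributed unit becomes (1 + r) in the bonus pool and returns 5.3 × (1 + r) / 6 to the contributor.
Setting this equal to 1: 1 + r = 6/5.3 = 1.1321.
So the minimum matching rate is r = 1.1321 − 1 = 0.132.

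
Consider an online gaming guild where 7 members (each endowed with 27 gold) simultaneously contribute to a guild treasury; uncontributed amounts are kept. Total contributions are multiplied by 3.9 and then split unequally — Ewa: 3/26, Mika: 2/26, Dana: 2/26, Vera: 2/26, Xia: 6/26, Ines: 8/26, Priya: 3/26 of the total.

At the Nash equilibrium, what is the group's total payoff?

Player j's private return per contributed unit is 3.9 × (j's share). Contributing is weakly dominant for j when that share is at least 1/3.9 = 0.2564, and contributing 0 is dominant otherwise.
Ines alone (share 8/26) is above the threshold, contributing 27; the remaining 6 contribute 0. Total contributed: 27.
The guild treasury pays out 3.9 × 27 = 105.30 in total (split across the unequal shares, but the aggregate is all that matters for the group sum).
The 6 free-riders keep 27 each, adding 162. Group total = 162 + 105.30 = 267.30.

267.30 gold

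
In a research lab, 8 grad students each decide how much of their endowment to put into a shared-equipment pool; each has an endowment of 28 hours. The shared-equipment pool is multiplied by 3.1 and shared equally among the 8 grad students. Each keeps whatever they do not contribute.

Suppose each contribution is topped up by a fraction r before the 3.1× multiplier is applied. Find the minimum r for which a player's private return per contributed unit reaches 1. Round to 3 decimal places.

1.581

With matching at rate r, one contributed unit becomes (1 + r) in the shared-equipment pool and returns 3.1 × (1 + r) / 8 to the contributor.
Setting this equal to 1: 1 + r = 8/3.1 = 2.5806.
So the minimum matching rate is r = 2.5806 − 1 = 1.581.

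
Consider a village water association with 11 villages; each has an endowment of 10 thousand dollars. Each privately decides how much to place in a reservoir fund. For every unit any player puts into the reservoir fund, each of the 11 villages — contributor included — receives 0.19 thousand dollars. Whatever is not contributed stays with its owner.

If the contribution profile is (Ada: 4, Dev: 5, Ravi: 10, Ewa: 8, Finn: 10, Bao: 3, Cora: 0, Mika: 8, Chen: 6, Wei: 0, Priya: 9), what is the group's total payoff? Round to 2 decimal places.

178.67 thousand dollars

Total contributed: 4 + 5 + 10 + 8 + 10 + 3 + 0 + 8 + 6 + 0 + 9 = 63; total kept: 11 × 10 − 63 = 47.
The reservoir fund pays out 0.19 × 11 × 63 = 131.67 in aggregate.
Group total = 47 + 131.67 = 178.67.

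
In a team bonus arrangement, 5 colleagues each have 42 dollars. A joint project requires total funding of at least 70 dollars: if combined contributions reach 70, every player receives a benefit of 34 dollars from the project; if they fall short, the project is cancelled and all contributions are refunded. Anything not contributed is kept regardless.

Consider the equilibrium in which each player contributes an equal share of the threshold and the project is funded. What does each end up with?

Equal share of the threshold: 70/5 = 14.
At this profile no one gains by cutting their contribution: any cut drops the total below 70, the project is cancelled, contributions are refunded, and the deviator ends with 42, which is less than 42 − 14 + 34 = 62. Contributing more than 14 just wastes the excess. So contributing exactly 14 is a best response.
Each player's payoff: 42 − 14 + 34 = 62.

62 dollars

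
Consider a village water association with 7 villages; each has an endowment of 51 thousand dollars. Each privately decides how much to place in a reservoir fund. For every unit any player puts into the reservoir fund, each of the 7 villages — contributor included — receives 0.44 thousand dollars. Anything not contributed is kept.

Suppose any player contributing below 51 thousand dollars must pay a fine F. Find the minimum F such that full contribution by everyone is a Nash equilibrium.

28.56 thousand dollars

Given the others contribute fully, the best deviation is to contribute 0 (any partial contribution still incurs the fine and gives up units whose private return 0.44 is below 1).
Deviating from 51 to 0 saves 51 thousand dollars but forfeits the deviator's share of the drop in the reservoir fund: 0.44 × 51 = 22.44.
So the deviation gain is 51 − 22.44 = 28.56, and the fine must be at least 28.56 thousand dollars to wipe it out.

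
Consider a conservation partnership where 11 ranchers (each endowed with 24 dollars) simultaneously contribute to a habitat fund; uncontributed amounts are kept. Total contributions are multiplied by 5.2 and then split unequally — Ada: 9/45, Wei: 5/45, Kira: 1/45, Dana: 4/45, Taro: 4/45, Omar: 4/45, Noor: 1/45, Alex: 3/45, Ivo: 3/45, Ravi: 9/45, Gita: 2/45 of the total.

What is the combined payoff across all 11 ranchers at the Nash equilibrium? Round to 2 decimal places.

Each unit j contributes comes back to j as 5.2 × (j's share), so j prefers to contribute only if that share exceeds 1/5.2 = 0.1923; otherwise keeping the unit dominates.
Ada and Ravi clear that bar, contributing 24 each; the remaining 9 contribute 0. Total contributed: 48.
The habitat fund pays out 5.2 × 48 = 249.60 in total (split across the unequal shares, but the aggregate is all that matters for the group sum).
The 9 free-riders keep 24 each, adding 216. Group total = 216 + 249.60 = 465.60.

465.60 dollars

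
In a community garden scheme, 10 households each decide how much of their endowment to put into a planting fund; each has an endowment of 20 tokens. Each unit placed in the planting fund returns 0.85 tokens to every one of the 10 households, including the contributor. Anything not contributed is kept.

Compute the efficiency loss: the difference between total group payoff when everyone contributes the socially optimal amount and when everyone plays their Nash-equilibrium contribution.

1500.00 tokens

The private return per contributed unit is 0.85 < 1, so contributing 0 is dominant for every player. At the Nash equilibrium everyone keeps their 20, and the group total is 10 × 20 = 200.
Each contributed unit returns 8.500 to the group as a whole (0.85 to each of 10 players), which exceeds 1, so the social optimum is full contribution: group total = 8.500 × 200 = 1700.00.
Efficiency loss = 1700.00 − 200 = 1500.00.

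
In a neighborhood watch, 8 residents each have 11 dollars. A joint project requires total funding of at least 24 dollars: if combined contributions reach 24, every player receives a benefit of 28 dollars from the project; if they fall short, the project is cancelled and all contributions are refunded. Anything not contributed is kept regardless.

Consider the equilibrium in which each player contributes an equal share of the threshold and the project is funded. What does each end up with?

Equal share of the threshold: 24/8 = 3.
At this profile no one gains by cutting their contribution: any cut drops the total below 24, the project is cancelled, contributions are refunded, and the deviator ends with 11, which is less than 11 − 3 + 28 = 36. Contributing more than 3 just wastes the excess. So contributing exactly 3 is a best response.
Each player's payoff: 11 − 3 + 28 = 36.

36 dollars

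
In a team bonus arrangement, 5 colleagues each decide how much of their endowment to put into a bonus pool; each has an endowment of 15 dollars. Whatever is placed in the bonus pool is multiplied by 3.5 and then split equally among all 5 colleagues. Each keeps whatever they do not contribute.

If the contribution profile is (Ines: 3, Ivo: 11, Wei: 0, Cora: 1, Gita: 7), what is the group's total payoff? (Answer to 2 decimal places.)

Total contributed: 3 + 11 + 0 + 1 + 7 = 22; total kept: 5 × 15 − 22 = 53.
The bonus pool pays out 3.5 × 22 = 77.00 in aggregate.
Group total = 53 + 77.00 = 130.00.

130.00 dollars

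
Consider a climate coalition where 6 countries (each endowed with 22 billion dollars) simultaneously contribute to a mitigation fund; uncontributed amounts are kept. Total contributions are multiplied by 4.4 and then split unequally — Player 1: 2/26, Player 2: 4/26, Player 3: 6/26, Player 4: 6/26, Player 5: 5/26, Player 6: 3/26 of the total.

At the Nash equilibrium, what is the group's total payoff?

Each unit j contributes comes back to j as 4.4 × (j's share), so j prefers to contribute only if that share exceeds 1/4.4 = 0.2273; otherwise keeping the unit dominates.
The shares above 0.2273 belong to Player 3 and Player 4, contributing 22 each; the remaining 4 contribute 0. Total contributed: 44.
The mitigation fund pays out 4.4 × 44 = 193.60 in total (split across the unequal shares, but the aggregate is all that matters for the group sum).
The 4 free-riders keep 22 each, adding 88. Group total = 88 + 193.60 = 281.60.

281.60 billion dollars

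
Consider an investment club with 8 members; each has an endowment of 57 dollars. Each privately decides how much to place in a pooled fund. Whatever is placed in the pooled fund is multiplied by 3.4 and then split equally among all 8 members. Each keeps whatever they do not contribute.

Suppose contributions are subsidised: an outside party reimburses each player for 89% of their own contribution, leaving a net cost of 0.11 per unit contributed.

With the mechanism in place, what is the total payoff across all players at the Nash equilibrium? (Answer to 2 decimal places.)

Under the mechanism each unit contributed yields (3.4/8) / 0.11 = 3.8636 back to its contributor per unit of net cost, which exceeds 1, making full contribution the dominant choice for everyone.
So the Nash equilibrium is full contribution by all 8; the group earns 8 × (57 × 0.89 + 3.4 × 57) = 1956.24.

1956.24 dollars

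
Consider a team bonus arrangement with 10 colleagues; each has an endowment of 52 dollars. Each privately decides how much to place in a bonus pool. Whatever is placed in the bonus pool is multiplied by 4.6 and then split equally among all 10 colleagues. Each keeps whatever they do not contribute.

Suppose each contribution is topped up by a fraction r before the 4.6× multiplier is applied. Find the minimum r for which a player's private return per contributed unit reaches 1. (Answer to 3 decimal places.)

With matching at rate r, one contributed unit becomes (1 + r) in the bonus pool and returns 4.6 × (1 + r) / 10 to the contributor.
Setting this equal to 1: 1 + r = 10/4.6 = 2.1739.
So the minimum matching rate is r = 2.1739 − 1 = 1.174.

1.174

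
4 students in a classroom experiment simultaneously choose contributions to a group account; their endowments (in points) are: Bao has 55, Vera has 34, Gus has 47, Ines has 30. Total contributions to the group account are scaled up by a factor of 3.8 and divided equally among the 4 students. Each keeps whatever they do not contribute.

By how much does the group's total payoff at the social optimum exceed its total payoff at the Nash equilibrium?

464.80 points

The private return per contributed unit is 3.8/4 = 0.9500 < 1 for every player regardless of endowment, so the Nash equilibrium is zero contribution and the group total is Σ E_j = 55 + 34 + 47 + 30 = 166.
Each contributed unit returns 3.800 to the group, so the social optimum is full contribution by everyone: group total = 3.800 × 166 = 630.80.
Efficiency loss = (3.800 − 1) × 166 = 464.80.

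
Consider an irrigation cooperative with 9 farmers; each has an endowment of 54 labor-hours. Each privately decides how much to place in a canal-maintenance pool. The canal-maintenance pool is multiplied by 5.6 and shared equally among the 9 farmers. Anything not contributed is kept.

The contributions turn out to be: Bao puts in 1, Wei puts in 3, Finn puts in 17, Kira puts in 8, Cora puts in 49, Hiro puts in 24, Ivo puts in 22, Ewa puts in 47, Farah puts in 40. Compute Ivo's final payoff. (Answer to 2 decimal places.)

Total contributed: 1 + 3 + 17 + 8 + 49 + 24 + 22 + 47 + 40 = 211.
Each receives 5.6 × 211 / 9 = 131.29 from the canal-maintenance pool.
Ivo keeps 54 − 22 = 32, so Ivo's payoff is 32 + 131.29 = 163.29.

163.29 labor-hours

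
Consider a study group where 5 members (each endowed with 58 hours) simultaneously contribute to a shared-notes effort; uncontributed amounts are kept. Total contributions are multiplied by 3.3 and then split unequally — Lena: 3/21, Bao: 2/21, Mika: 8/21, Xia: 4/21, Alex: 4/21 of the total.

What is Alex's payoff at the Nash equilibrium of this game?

For player j, contributing a unit is worthwhile iff 3.3 × (j's share) ≥ 1, i.e. iff j's share is at least 0.3030.
Only Mika (8/21) clears that bar, contributing 58; the remaining 4 contribute 0. Total contributed: 58.
Alex keeps 58 and receives 3.3 × 58 × 4/21 = 36.46 from the shared-notes effort, for a payoff of 94.46.

94.46 hours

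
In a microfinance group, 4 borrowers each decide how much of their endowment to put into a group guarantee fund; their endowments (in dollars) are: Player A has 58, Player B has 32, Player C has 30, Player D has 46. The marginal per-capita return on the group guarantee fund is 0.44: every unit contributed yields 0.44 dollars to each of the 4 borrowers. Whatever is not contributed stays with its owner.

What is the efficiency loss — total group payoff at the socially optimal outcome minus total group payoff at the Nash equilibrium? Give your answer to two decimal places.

The private return per contributed unit is 0.44 < 1 for everyone, so the Nash equilibrium is zero contribution and the group total is Σ E_j = 58 + 32 + 30 + 46 = 166.
Each contributed unit returns 1.760 to the group, so the social optimum is full contribution by everyone: group total = 1.760 × 166 = 292.16.
Efficiency loss = (1.760 − 1) × 166 = 126.16.

126.16 dollars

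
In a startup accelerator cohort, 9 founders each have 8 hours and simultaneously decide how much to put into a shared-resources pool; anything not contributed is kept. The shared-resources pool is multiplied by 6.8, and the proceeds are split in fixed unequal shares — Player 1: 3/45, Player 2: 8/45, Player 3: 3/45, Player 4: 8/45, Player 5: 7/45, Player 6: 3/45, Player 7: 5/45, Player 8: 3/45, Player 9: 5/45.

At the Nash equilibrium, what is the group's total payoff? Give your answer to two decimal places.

211.20 hours

For player j, contributing a unit is worthwhile iff 6.8 × (j's share) ≥ 1, i.e. iff j's share is at least 0.1471.
Player 2, Player 4 and Player 5 are above the threshold, contributing 8 each; the remaining 6 contribute 0. Total contributed: 24.
The shared-resources pool pays out 6.8 × 24 = 163.20 in total (split across the unequal shares, but the aggregate is all that matters for the group sum).
The 6 free-riders keep 8 each, adding 48. Group total = 48 + 163.20 = 211.20.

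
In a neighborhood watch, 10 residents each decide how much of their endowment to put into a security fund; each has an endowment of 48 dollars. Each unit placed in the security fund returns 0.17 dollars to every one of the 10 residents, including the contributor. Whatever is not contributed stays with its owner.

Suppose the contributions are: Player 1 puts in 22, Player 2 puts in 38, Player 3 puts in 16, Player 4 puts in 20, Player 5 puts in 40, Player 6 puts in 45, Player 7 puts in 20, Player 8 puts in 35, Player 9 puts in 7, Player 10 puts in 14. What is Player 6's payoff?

Total contributed: 22 + 38 + 16 + 20 + 40 + 45 + 20 + 35 + 7 + 14 = 257.
Each receives 0.17 × 257 = 43.69 from the security fund.
Player 6 keeps 48 − 45 = 3, so Player 6's payoff is 3 + 43.69 = 46.69.

46.69 dollars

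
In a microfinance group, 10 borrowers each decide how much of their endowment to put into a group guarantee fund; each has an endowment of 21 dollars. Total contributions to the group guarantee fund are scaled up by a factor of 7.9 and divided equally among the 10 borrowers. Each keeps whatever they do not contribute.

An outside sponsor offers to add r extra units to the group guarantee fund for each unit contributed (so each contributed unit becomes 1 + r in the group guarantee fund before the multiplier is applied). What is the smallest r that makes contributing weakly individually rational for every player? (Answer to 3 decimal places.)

0.266

With matching at rate r, one contributed unit becomes (1 + r) in the group guarantee fund and returns 7.9 × (1 + r) / 10 to the contributor.
Setting this equal to 1: 1 + r = 10/7.9 = 1.2658.
So the minimum matching rate is r = 1.2658 − 1 = 0.266.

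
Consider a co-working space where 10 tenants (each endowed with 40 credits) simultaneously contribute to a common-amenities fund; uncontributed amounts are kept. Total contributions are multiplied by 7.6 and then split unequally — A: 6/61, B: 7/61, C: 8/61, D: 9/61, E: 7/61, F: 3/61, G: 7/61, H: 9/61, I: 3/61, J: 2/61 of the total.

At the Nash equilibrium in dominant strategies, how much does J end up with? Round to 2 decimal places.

59.93 credits

Player j's private return per contributed unit is 7.6 × (j's share). Contributing is weakly dominant for j when that share is at least 1/7.6 = 0.1316, and contributing 0 is dominant otherwise.
D and H are above the threshold, contributing 40 each; the remaining 8 contribute 0. Total contributed: 80.
J keeps 40 and receives 7.6 × 80 × 2/61 = 19.93 from the common-amenities fund, for a payoff of 59.93.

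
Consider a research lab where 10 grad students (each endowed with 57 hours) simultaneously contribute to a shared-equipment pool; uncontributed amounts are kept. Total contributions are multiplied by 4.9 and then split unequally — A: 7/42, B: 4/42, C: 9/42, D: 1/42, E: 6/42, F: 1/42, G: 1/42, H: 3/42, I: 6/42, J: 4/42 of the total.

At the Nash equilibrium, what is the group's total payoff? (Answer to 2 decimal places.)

792.30 hours

For player j, contributing a unit is worthwhile iff 4.9 × (j's share) ≥ 1, i.e. iff j's share is at least 0.2041.
C alone (share 9/42) is above the threshold, contributing 57; the remaining 9 contribute 0. Total contributed: 57.
The shared-equipment pool pays out 4.9 × 57 = 279.30 in total (split across the unequal shares, but the aggregate is all that matters for the group sum).
The 9 free-riders keep 57 each, adding 513. Group total = 513 + 279.30 = 792.30.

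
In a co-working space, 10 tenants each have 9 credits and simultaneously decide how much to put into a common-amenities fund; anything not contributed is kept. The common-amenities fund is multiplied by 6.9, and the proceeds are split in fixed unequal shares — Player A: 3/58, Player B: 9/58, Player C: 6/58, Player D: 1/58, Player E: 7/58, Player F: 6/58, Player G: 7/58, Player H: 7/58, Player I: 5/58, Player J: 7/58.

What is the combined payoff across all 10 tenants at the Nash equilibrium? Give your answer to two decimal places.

143.10 credits

Each unit j contributes comes back to j as 6.9 × (j's share), so j prefers to contribute only if that share exceeds 1/6.9 = 0.1449; otherwise keeping the unit dominates.
The only share above 0.1449 is Player B's 9/58, contributing 9; the remaining 9 contribute 0. Total contributed: 9.
The common-amenities fund pays out 6.9 × 9 = 62.10 in total (split across the unequal shares, but the aggregate is all that matters for the group sum).
The 9 free-riders keep 9 each, adding 81. Group total = 81 + 62.10 = 143.10.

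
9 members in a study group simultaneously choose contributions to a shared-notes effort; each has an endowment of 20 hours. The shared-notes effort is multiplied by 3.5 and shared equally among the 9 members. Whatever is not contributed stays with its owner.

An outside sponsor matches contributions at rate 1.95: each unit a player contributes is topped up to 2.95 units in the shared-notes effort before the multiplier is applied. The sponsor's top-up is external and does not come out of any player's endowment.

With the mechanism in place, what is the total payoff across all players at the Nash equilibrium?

1858.50 hours

The effective private return per unit is now 3.5 × 2.95 / 9 = 1.1472 > 1, so every player's dominant strategy flips to full contribution.
So the Nash equilibrium is full contribution by all 9; the group earns 3.5 × 2.95 × 180 = 1858.50.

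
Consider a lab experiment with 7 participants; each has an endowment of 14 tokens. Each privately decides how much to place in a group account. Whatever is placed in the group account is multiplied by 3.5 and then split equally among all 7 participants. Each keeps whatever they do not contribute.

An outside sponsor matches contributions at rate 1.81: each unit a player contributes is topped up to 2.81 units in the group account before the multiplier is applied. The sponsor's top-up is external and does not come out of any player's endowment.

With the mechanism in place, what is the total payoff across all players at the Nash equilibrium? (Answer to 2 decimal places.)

963.83 tokens

Under the mechanism each unit contributed yields 3.5 × 2.81 / 7 = 1.4050 back to its contributor per unit of net cost, which exceeds 1, making full contribution the dominant choice for everyone.
So the Nash equilibrium is full contribution by all 7; the group earns 3.5 × 2.81 × 98 = 963.83.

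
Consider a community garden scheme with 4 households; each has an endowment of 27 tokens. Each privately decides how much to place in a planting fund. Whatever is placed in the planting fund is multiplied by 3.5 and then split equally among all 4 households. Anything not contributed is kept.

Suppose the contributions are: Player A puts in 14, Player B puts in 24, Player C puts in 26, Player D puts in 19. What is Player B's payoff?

75.63 tokens

Total contributed: 14 + 24 + 26 + 19 = 83.
Each receives 3.5 × 83 / 4 = 72.63 from the planting fund.
Player B keeps 27 − 24 = 3, so Player B's payoff is 3 + 72.63 = 75.63.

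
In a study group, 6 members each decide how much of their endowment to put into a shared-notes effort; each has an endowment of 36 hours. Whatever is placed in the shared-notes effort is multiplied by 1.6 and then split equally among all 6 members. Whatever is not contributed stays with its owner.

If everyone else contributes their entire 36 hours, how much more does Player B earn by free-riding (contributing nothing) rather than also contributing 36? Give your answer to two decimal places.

Switching from a contribution of 36 to 0 lets Player B keep an extra 36 hours, but lowers the shared-notes effort by 36, which costs Player B their own share of that drop: 1.6/6 × 36 = 9.60.
Net gain = 36 − 9.60 = 26.40. The private return per contributed unit (0.2667) is below 1, so free-riding is indeed the best response regardless of what the others do.

26.40 hours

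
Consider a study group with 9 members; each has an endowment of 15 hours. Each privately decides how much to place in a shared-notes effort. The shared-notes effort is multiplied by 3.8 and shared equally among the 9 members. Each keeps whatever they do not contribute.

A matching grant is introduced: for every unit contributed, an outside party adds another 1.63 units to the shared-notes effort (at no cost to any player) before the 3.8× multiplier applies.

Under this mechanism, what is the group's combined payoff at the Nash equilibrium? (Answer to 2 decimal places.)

1349.19 hours

Under the mechanism each unit contributed yields 3.8 × 2.63 / 9 = 1.1104 back to its contributor per unit of net cost, which exceeds 1, making full contribution the dominant choice for everyone.
At the Nash equilibrium everyone contributes 15. Group total payoff = 3.8 × 2.63 × 135 = 1349.19.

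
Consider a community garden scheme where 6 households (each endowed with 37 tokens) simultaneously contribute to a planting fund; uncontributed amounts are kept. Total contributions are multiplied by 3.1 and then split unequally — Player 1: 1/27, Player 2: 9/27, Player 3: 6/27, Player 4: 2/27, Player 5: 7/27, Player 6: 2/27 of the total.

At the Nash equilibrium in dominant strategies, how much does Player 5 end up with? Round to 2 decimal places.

66.74 tokens

For player j, contributing a unit is worthwhile iff 3.1 × (j's share) ≥ 1, i.e. iff j's share is at least 0.3226.
Only Player 2 (9/27) clears that bar, contributing 37; the remaining 5 contribute 0. Total contributed: 37.
Player 5 keeps 37 and receives 3.1 × 37 × 7/27 = 29.74 from the planting fund, for a payoff of 66.74.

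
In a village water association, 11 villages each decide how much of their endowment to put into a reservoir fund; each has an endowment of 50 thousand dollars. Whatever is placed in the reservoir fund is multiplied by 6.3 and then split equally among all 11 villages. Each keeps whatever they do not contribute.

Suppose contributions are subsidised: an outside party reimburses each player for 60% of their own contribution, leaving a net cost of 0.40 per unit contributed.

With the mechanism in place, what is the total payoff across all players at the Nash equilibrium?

3795.00 thousand dollars

With the mechanism, a contributed unit returns (6.3/11) / 0.40 = 1.4318 per unit of net cost to the contributor — now above 1 — so contributing fully is weakly dominant for every player.
At the Nash equilibrium everyone contributes 50. Group total payoff = 11 × (50 × 0.60 + 6.3 × 50) = 3795.00.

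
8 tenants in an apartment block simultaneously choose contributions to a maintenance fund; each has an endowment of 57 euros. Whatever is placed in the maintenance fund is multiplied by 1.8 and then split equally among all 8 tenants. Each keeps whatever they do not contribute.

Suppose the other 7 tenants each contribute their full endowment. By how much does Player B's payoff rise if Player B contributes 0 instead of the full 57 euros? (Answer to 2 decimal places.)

Switching from a contribution of 57 to 0 lets Player B keep an extra 57 euros, but lowers the maintenance fund by 57, which costs Player B their own share of that drop: 1.8/8 × 57 = 12.82.
Net gain = 57 − 12.82 = 44.18. The private return per contributed unit (0.2250) is below 1, so free-riding is indeed the best response regardless of what the others do.

44.18 euros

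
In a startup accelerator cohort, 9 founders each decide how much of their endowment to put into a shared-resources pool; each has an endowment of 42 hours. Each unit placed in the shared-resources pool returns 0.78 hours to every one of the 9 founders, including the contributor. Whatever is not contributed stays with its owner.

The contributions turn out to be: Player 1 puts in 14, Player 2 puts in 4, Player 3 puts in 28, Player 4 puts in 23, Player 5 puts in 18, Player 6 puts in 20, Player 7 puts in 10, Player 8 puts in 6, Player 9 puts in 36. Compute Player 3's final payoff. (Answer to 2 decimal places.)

Total contributed: 14 + 4 + 28 + 23 + 18 + 20 + 10 + 6 + 36 = 159.
Each receives 0.78 × 159 = 124.02 from the shared-resources pool.
Player 3 keeps 42 − 28 = 14, so Player 3's payoff is 14 + 124.02 = 138.02.

138.02 hours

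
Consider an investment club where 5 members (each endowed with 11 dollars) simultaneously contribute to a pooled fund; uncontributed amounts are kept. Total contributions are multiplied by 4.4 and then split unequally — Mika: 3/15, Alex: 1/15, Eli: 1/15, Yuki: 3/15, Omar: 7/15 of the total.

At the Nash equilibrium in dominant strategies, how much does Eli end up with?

14.23 dollars

Each unit j contributes comes back to j as 4.4 × (j's share), so j prefers to contribute only if that share exceeds 1/4.4 = 0.2273; otherwise keeping the unit dominates.
Omar alone (share 7/15) is above the threshold, contributing 11; the remaining 4 contribute 0. Total contributed: 11.
Eli keeps 11 and receives 4.4 × 11 × 1/15 = 3.23 from the pooled fund, for a payoff of 14.23.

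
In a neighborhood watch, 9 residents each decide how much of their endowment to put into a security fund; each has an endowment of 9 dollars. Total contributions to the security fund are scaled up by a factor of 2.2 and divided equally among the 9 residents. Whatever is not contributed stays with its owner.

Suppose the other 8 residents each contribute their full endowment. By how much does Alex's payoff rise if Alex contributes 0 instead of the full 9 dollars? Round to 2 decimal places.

Switching from a contribution of 9 to 0 lets Alex keep an extra 9 dollars, but lowers the security fund by 9, which costs Alex their own share of that drop: 2.2/9 × 9 = 2.20.
Net gain = 9 − 2.20 = 6.80. The private return per contributed unit (0.2444) is below 1, so free-riding is indeed the best response regardless of what the others do.

6.80 dollars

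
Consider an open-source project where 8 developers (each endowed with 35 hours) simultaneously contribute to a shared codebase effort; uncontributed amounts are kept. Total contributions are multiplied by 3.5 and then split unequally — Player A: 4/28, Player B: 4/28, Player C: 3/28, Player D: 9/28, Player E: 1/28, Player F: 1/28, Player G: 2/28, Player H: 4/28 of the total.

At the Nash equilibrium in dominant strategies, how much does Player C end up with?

48.13 hours

A player with share s gets back 3.5·s per unit contributed, so full contribution is dominant for anyone with s > 1/3.5 = 0.2857 and zero contribution is dominant for anyone below.
Player D alone (share 9/28) is above the threshold, contributing 35; the remaining 7 contribute 0. Total contributed: 35.
Player C keeps 35 and receives 3.5 × 35 × 3/28 = 13.13 from the shared codebase effort, for a payoff of 48.13.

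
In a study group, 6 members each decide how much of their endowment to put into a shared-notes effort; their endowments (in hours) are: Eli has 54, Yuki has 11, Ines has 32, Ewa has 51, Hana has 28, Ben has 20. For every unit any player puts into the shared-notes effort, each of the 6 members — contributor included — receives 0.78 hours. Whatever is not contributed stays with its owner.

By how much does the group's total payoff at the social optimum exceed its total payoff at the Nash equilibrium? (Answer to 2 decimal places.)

721.28 hours

The private return per contributed unit is 0.78 < 1 for everyone, so the Nash equilibrium is zero contribution and the group total is Σ E_j = 54 + 11 + 32 + 51 + 28 + 20 = 196.
Each contributed unit returns 4.680 to the group, so the social optimum is full contribution by everyone: group total = 4.680 × 196 = 917.28.
Efficiency loss = (4.680 − 1) × 196 = 721.28.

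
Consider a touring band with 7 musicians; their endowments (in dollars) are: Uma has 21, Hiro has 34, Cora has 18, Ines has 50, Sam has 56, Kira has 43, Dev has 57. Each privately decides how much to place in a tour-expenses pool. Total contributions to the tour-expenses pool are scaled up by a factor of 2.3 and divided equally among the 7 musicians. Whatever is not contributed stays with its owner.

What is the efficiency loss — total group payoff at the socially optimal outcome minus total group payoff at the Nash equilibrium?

The private return per contributed unit is 2.3/7 = 0.3286 < 1 for every player regardless of endowment, so the Nash equilibrium is zero contribution and the group total is Σ E_j = 21 + 34 + 18 + 50 + 56 + 43 + 57 = 279.
Each contributed unit returns 2.300 to the group, so the social optimum is full contribution by everyone: group total = 2.300 × 279 = 641.70.
Efficiency loss = (2.300 − 1) × 279 = 362.70.

362.70 dollars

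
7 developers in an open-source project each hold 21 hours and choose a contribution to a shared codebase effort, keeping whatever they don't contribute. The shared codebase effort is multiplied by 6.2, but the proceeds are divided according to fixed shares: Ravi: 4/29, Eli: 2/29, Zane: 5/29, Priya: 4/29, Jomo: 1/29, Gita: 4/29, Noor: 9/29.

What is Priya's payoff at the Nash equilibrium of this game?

56.92 hours

Player j's private return per contributed unit is 6.2 × (j's share). Contributing is weakly dominant for j when that share is at least 1/6.2 = 0.1613, and contributing 0 is dominant otherwise.
Zane and Noor are above the threshold, contributing 21 each; the remaining 5 contribute 0. Total contributed: 42.
Priya keeps 21 and receives 6.2 × 42 × 4/29 = 35.92 from the shared codebase effort, for a payoff of 56.92.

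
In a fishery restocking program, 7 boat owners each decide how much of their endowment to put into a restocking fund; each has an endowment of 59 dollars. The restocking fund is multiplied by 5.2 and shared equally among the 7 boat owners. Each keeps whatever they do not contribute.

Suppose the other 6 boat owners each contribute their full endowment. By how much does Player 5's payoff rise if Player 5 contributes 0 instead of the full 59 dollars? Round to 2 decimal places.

Switching from a contribution of 59 to 0 lets Player 5 keep an extra 59 dollars, but lowers the restocking fund by 59, which costs Player 5 their own share of that drop: 5.2/7 × 59 = 43.83.
Net gain = 59 − 43.83 = 15.17. The private return per contributed unit (0.7429) is below 1, so free-riding is indeed the best response regardless of what the others do.

15.17 dollars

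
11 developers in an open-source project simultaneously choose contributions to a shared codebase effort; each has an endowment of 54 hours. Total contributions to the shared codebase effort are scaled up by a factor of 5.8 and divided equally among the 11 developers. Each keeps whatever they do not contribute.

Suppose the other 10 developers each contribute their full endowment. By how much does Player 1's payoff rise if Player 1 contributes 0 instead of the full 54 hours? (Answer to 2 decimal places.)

25.53 hours

Switching from a contribution of 54 to 0 lets Player 1 keep an extra 54 hours, but lowers the shared codebase effort by 54, which costs Player 1 their own share of that drop: 5.8/11 × 54 = 28.47.
Net gain = 54 − 28.47 = 25.53. The private return per contributed unit (0.5273) is below 1, so free-riding is indeed the best response regardless of what the others do.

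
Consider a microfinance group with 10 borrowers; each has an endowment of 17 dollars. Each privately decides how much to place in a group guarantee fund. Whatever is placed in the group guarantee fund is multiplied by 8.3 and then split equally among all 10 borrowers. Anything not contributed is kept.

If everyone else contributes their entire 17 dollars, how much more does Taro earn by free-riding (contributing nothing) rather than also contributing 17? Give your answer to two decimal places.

Switching from a contribution of 17 to 0 lets Taro keep an extra 17 dollars, but lowers the group guarantee fund by 17, which costs Taro their own share of that drop: 8.3/10 × 17 = 14.11.
Net gain = 17 − 14.11 = 2.89. The private return per contributed unit (0.8300) is below 1, so free-riding is indeed the best response regardless of what the others do.

2.89 dollars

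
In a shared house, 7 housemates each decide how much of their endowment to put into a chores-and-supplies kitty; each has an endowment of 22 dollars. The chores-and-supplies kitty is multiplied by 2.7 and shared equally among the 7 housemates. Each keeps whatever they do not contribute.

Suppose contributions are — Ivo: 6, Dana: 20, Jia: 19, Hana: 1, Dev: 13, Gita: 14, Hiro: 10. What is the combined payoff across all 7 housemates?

295.10 dollars

Total contributed: 6 + 20 + 19 + 1 + 13 + 14 + 10 = 83; total kept: 7 × 22 − 83 = 71.
The chores-and-supplies kitty pays out 2.7 × 83 = 224.10 in aggregate.
Group total = 71 + 224.10 = 295.10.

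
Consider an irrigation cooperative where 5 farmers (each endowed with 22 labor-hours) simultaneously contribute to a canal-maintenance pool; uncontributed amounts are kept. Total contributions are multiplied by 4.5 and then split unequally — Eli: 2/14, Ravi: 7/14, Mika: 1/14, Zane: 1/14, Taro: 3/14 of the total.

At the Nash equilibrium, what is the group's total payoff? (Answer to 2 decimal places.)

187.00 labor-hours

For player j, contributing a unit is worthwhile iff 4.5 × (j's share) ≥ 1, i.e. iff j's share is at least 0.2222.
The only share above 0.2222 is Ravi's 7/14, contributing 22; the remaining 4 contribute 0. Total contributed: 22.
The canal-maintenance pool pays out 4.5 × 22 = 99.00 in total (split across the unequal shares, but the aggregate is all that matters for the group sum).
The 4 free-riders keep 22 each, adding 88. Group total = 88 + 99.00 = 187.00.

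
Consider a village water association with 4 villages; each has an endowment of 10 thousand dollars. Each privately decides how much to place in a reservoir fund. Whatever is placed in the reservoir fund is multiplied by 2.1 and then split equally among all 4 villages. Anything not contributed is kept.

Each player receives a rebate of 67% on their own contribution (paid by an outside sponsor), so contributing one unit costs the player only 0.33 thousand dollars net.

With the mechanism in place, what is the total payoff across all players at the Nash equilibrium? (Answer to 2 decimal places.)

110.80 thousand dollars

The effective private return per unit is now (2.1/4) / 0.33 = 1.5909 > 1, so every player's dominant strategy flips to full contribution.
So the Nash equilibrium is full contribution by all 4; the group earns 4 × (10 × 0.67 + 2.1 × 10) = 110.80.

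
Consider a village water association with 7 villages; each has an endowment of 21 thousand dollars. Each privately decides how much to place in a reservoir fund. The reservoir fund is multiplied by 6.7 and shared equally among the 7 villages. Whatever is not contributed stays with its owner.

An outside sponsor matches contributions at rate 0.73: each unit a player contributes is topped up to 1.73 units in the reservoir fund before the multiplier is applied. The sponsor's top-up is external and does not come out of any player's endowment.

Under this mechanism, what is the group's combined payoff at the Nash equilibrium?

1703.88 thousand dollars

The effective private return per unit is now 6.7 × 1.73 / 7 = 1.6559 > 1, so every player's dominant strategy flips to full contribution.
At the Nash equilibrium everyone contributes 21. Group total payoff = 6.7 × 1.73 × 147 = 1703.88.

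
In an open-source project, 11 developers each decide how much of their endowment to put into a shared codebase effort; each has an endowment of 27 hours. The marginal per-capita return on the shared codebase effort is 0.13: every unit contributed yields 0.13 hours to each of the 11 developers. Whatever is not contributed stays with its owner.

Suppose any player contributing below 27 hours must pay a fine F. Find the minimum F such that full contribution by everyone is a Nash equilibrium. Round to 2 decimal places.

23.49 hours

Given the others contribute fully, the best deviation is to contribute 0 (any partial contribution still incurs the fine and gives up units whose private return 0.13 is below 1).
Deviating from 27 to 0 saves 27 hours but forfeits the deviator's share of the drop in the shared codebase effort: 0.13 × 27 = 3.51.
So the deviation gain is 27 − 3.51 = 23.49, and the fine must be at least 23.49 hours to wipe it out.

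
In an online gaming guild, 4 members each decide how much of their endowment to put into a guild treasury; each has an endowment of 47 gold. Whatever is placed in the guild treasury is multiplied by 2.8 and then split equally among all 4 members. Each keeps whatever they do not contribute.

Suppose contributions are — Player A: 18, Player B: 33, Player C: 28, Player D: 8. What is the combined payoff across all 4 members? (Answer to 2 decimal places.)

344.60 gold

Total contributed: 18 + 33 + 28 + 8 = 87; total kept: 4 × 47 − 87 = 101.
The guild treasury pays out 2.8 × 87 = 243.60 in aggregate.
Group total = 101 + 243.60 = 344.60.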